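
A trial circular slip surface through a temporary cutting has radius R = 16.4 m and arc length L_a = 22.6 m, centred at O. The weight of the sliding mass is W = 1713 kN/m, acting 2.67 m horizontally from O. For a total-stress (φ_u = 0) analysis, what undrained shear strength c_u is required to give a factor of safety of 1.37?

FS = c_u·L_a·R / (W·d), so c_u = FS·W·d / (L_a·R).
c_u = 1.37·1713·2.67 / (22.60·16.4) = 6266.0 / 370.64 = 16.91 kPa

c_u = 16.9 kPa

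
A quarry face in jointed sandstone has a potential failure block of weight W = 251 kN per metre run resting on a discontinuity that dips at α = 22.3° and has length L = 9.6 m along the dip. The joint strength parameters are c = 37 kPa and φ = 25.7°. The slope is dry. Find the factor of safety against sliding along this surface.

FS = 4.90

Resolving the block weight along and normal to the plane and applying the Mohr–Coulomb strength on the joint:
N' = W cosα = 251·cos22.3° = 232.2 kN/m
Driving force T = W sinα = 251·sin22.3° = 95.2 kN/m
Resisting force R = c·L + N'·tanφ = 37·9.6 + 232.2·tan25.7° = 355.2 + 111.8 = 467.0 kN/m
FS = R / T = 467.0 / 95.2 = 4.903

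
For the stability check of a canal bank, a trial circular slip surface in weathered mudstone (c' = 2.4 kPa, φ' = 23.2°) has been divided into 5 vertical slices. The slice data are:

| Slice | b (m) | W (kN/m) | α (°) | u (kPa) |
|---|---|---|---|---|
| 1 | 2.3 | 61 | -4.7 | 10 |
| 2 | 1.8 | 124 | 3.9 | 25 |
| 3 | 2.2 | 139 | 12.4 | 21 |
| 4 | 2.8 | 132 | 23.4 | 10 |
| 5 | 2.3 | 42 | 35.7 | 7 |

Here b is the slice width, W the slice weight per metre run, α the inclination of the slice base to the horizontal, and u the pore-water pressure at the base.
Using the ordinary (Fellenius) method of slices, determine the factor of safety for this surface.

Ordinary method of slices: FS = Σ[c'·Δl_i + (W_i cosα_i − u_i·Δl_i)·tanφ'] / Σ W_i sinα_i, with Δl_i = b_i / cosα_i.
Slice 1: Δl = 2.3/cos(-4.7°) = 2.308 m; N'_1 = 61·cos(-4.7°) − 10·2.308 = 37.7; c'Δl = 5.54; W sinα = -5.0
Slice 2: Δl = 1.8/cos3.9° = 1.804 m; N'_2 = 124·cos3.9° − 25·1.804 = 78.6; c'Δl = 4.33; W sinα = 8.4
Slice 3: Δl = 2.2/cos12.4° = 2.253 m; N'_3 = 139·cos12.4° − 21·2.253 = 88.5; c'Δl = 5.41; W sinα = 29.8
Slice 4: Δl = 2.8/cos23.4° = 3.051 m; N'_4 = 132·cos23.4° − 10·3.051 = 90.6; c'Δl = 7.32; W sinα = 52.4
Slice 5: Δl = 2.3/cos35.7° = 2.832 m; N'_5 = 42·cos35.7° − 7·2.832 = 14.3; c'Δl = 6.80; W sinα = 24.5
Σc'Δl = 29.4 kN/m; ΣN' = 309.7 kN/m; ΣW sinα = 110.2 kN/m
Resisting = 29.4 + 309.7·tan23.2° = 29.4 + 132.7 = 162.1 kN/m
FS = 162.1 / 110.2 = 1.471

FS = 1.47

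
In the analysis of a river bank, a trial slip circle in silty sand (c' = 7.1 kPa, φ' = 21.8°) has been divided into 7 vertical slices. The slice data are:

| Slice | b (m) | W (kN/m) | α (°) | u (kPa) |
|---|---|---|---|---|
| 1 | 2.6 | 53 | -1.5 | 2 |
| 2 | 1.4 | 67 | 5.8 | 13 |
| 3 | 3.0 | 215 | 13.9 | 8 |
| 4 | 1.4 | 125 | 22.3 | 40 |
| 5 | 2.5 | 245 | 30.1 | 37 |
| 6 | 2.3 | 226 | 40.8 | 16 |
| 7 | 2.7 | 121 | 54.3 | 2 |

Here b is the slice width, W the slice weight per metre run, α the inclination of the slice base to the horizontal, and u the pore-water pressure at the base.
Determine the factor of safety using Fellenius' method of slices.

Ordinary method of slices: FS = Σ[c'·Δl_i + (W_i cosα_i − u_i·Δl_i)·tanφ'] / Σ W_i sinα_i, with Δl_i = b_i / cosα_i.
Slice 1: Δl = 2.6/cos(-1.5°) = 2.601 m; N'_1 = 53·cos(-1.5°) − 2·2.601 = 47.8; c'Δl = 18.47; W sinα = -1.4
Slice 2: Δl = 1.4/cos5.8° = 1.407 m; N'_2 = 67·cos5.8° − 13·1.407 = 48.4; c'Δl = 9.99; W sinα = 6.8
Slice 3: Δl = 3.0/cos13.9° = 3.091 m; N'_3 = 215·cos13.9° − 8·3.091 = 184.0; c'Δl = 21.94; W sinα = 51.6
Slice 4: Δl = 1.4/cos22.3° = 1.513 m; N'_4 = 125·cos22.3° − 40·1.513 = 55.1; c'Δl = 10.74; W sinα = 47.4
Slice 5: Δl = 2.5/cos30.1° = 2.890 m; N'_5 = 245·cos30.1° − 37·2.890 = 105.0; c'Δl = 20.52; W sinα = 122.9
Slice 6: Δl = 2.3/cos40.8° = 3.038 m; N'_6 = 226·cos40.8° − 16·3.038 = 122.5; c'Δl = 21.57; W sinα = 147.7
Slice 7: Δl = 2.7/cos54.3° = 4.627 m; N'_7 = 121·cos54.3° − 2·4.627 = 61.4; c'Δl = 32.85; W sinα = 98.3
Σc'Δl = 136.1 kN/m; ΣN' = 624.1 kN/m; ΣW sinα = 473.3 kN/m
Resisting = 136.1 + 624.1·tan21.8° = 136.1 + 249.6 = 385.7 kN/m
FS = 385.7 / 473.3 = 0.815

FS = 0.81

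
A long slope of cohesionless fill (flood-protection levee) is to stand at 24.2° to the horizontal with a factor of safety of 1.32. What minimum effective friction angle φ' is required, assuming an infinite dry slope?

FS = tanφ'/tanβ ⇒ tanφ' = FS · tanβ = 1.32 · tan24.2° = 0.5932
φ' = arctan(0.5932) = 30.68°

φ' = 30.7°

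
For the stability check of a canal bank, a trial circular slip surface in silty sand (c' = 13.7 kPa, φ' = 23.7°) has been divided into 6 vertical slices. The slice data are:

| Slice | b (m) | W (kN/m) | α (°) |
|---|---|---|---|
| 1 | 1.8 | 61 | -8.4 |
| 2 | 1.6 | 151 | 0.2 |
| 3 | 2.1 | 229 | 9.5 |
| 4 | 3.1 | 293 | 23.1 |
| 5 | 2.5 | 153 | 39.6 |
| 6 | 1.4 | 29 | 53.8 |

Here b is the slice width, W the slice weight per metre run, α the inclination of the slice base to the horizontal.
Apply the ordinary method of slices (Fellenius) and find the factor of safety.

FS = 2.14

Ordinary method of slices: FS = Σ[c'·Δl_i + (W_i cosα_i)·tanφ'] / Σ W_i sinα_i, with Δl_i = b_i / cosα_i.
Slice 1: Δl = 1.8/cos(-8.4°) = 1.820 m; N'_1 = 61·cos(-8.4°) = 60.3; c'Δl = 24.93; W sinα = -8.9
Slice 2: Δl = 1.6/cos0.2° = 1.600 m; N'_2 = 151·cos0.2° = 151.0; c'Δl = 21.92; W sinα = 0.5
Slice 3: Δl = 2.1/cos9.5° = 2.129 m; N'_3 = 229·cos9.5° = 225.9; c'Δl = 29.17; W sinα = 37.8
Slice 4: Δl = 3.1/cos23.1° = 3.370 m; N'_4 = 293·cos23.1° = 269.5; c'Δl = 46.17; W sinα = 115.0
Slice 5: Δl = 2.5/cos39.6° = 3.245 m; N'_5 = 153·cos39.6° = 117.9; c'Δl = 44.45; W sinα = 97.5
Slice 6: Δl = 1.4/cos53.8° = 2.370 m; N'_6 = 29·cos53.8° = 17.1; c'Δl = 32.48; W sinα = 23.4
Σc'Δl = 199.1 kN/m; ΣN' = 841.7 kN/m; ΣW sinα = 265.3 kN/m
Resisting = 199.1 + 841.7·tan23.7° = 199.1 + 369.5 = 568.6 kN/m
FS = 568.6 / 265.3 = 2.143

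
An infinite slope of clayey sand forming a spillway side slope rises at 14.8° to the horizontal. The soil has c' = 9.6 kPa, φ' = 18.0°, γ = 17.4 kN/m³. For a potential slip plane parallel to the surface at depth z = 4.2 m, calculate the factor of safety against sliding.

For an infinite slope with a slip plane parallel to the surface (no pore pressure): FS = [c' + γz cos²β tanφ'] / [γz sinβ cosβ].
γz = 17.4·4.2 = 73.08 kN/m²
Numerator = 9.6 + 73.08·cos²14.8°·tan18.0° = 9.6 + 73.08·0.9347·0.3249 = 31.796 kPa
Denominator = 73.08·sin14.8°·cos14.8° = 73.08·0.2554·0.9668 = 18.049 kPa
FS = 31.796 / 18.049 = 1.762

FS = 1.76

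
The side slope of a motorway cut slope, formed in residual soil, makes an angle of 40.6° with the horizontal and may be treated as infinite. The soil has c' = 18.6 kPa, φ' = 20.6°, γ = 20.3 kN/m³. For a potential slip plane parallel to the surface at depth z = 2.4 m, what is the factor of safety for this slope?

For an infinite slope with a slip plane parallel to the surface (no pore pressure): FS = [c' + γz cos²β tanφ'] / [γz sinβ cosβ].
γz = 20.3·2.4 = 48.72 kN/m²
Numerator = 18.6 + 48.72·cos²40.6°·tan20.6° = 18.6 + 48.72·0.5765·0.3759 = 29.157 kPa
Denominator = 48.72·sin40.6°·cos40.6° = 48.72·0.6508·0.7593 = 24.073 kPa
FS = 29.157 / 24.073 = 1.211

FS = 1.21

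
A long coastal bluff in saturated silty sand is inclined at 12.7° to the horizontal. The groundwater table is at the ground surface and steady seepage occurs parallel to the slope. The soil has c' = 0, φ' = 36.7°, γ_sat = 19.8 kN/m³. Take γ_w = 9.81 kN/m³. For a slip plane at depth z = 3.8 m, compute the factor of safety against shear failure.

FS = 1.67

With seepage parallel to the slope and the water table at the surface, the effective normal stress on the slip plane uses the buoyant unit weight γ' = γ_sat − γ_w while the driving shear stress uses γ_sat:
FS = [c' + γ' z cos²β tanφ'] / [γ_sat z sinβ cosβ]
(For c' = 0 this reduces to FS = (γ'/γ_sat)·tanφ'/tanβ.)
γ' = 19.8 − 9.81 = 9.99 kN/m³
Numerator = 0.0 + 9.99·3.8·cos²12.7°·tan36.7° = 0.0 + 9.99·3.8·0.9517·0.7454 = 26.928 kPa
Denominator = 19.8·3.8·sin12.7°·cos12.7° = 19.8·3.8·0.2198·0.9755 = 16.137 kPa
FS = 26.928 / 16.137 = 1.669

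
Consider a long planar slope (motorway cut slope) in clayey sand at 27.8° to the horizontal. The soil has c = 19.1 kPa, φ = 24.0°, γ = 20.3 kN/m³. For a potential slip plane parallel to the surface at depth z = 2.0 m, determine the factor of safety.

For an infinite slope with a slip plane parallel to the surface (no pore pressure): FS = [c + γz cos²β tanφ] / [γz sinβ cosβ].
γz = 20.3·2.0 = 40.60 kN/m²
Numerator = 19.1 + 40.60·cos²27.8°·tan24.0° = 19.1 + 40.60·0.7825·0.4452 = 33.244 kPa
Denominator = 40.60·sin27.8°·cos27.8° = 40.60·0.4664·0.8846 = 16.750 kPa
FS = 33.244 / 16.750 = 1.985

FS = 1.98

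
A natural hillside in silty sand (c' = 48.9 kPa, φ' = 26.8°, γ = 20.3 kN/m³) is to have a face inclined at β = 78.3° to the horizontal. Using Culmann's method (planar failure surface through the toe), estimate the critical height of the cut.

H_c = 22.31 m

Culmann's analysis gives the critical failure plane at α_cr = (β + φ')/2 = (78.3 + 26.8)/2 = 52.5°, and the critical height
H_c = (4c'/γ) · sinβ cosφ' / [1 − cos(β − φ')]
    = (4·48.9/20.3) · sin78.3°·cos26.8° / [1 − cos(51.5°)]
    = 9.635 · 0.9792·0.8926 / [1 − 0.6225]
    = 9.635 · 0.8740 / 0.3775
    = 22.31 m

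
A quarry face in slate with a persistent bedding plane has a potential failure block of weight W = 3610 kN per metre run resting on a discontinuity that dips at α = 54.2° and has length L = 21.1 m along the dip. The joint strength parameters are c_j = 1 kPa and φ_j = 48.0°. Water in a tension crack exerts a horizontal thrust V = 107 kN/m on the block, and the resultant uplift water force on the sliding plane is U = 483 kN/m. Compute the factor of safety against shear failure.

FS = 0.58

Resolving the block weight along and normal to the plane and applying the Mohr–Coulomb strength on the joint:
N' = W cosα − U − V sinα = 3610·cos54.2° − 483 − 107·sin54.2° = 1541.9 kN/m
Driving force T = W sinα + V cosα = 3610·sin54.2° + 107·cos54.2° = 2990.5 kN/m
Resisting force R = c_j·L + N'·tanφ_j = 1·21.1 + 1541.9·tan48.0° = 21.1 + 1712.5 = 1733.6 kN/m
FS = R / T = 1733.6 / 2990.5 = 0.580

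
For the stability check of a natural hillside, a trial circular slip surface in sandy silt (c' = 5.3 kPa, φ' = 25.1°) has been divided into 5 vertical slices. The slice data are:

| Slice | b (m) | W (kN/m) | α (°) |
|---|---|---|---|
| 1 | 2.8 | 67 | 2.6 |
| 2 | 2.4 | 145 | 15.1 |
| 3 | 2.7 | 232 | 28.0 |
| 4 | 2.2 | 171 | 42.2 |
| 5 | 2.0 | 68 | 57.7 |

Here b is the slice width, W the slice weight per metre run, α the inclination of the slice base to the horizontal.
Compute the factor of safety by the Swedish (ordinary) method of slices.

FS = 1.08

Ordinary method of slices: FS = Σ[c'·Δl_i + (W_i cosα_i)·tanφ'] / Σ W_i sinα_i, with Δl_i = b_i / cosα_i.
Slice 1: Δl = 2.8/cos2.6° = 2.803 m; N'_1 = 67·cos2.6° = 66.9; c'Δl = 14.86; W sinα = 3.0
Slice 2: Δl = 2.4/cos15.1° = 2.486 m; N'_2 = 145·cos15.1° = 140.0; c'Δl = 13.17; W sinα = 37.8
Slice 3: Δl = 2.7/cos28.0° = 3.058 m; N'_3 = 232·cos28.0° = 204.8; c'Δl = 16.21; W sinα = 108.9
Slice 4: Δl = 2.2/cos42.2° = 2.970 m; N'_4 = 171·cos42.2° = 126.7; c'Δl = 15.74; W sinα = 114.9
Slice 5: Δl = 2.0/cos57.7° = 3.743 m; N'_5 = 68·cos57.7° = 36.3; c'Δl = 19.84; W sinα = 57.5
Σc'Δl = 79.8 kN/m; ΣN' = 574.8 kN/m; ΣW sinα = 322.1 kN/m
Resisting = 79.8 + 574.8·tan25.1° = 79.8 + 269.2 = 349.1 kN/m
FS = 349.1 / 322.1 = 1.084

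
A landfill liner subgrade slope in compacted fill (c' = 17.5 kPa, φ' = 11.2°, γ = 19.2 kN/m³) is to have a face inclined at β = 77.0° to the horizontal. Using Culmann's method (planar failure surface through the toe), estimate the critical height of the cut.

Culmann's analysis gives the critical failure plane at α_cr = (β + φ')/2 = (77.0 + 11.2)/2 = 44.1°, and the critical height
H_c = (4c'/γ) · sinβ cosφ' / [1 − cos(β − φ')]
    = (4·17.5/19.2) · sin77.0°·cos11.2° / [1 − cos(65.8°)]
    = 3.646 · 0.9744·0.9810 / [1 − 0.4099]
    = 3.646 · 0.9558 / 0.5901
    = 5.91 m

H_c = 5.91 m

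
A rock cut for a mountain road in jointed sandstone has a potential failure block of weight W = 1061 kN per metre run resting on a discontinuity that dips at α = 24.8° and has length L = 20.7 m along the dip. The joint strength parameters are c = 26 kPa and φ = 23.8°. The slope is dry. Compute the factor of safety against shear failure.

Resolving the block weight along and normal to the plane and applying the Mohr–Coulomb strength on the joint:
N' = W cosα = 1061·cos24.8° = 963.2 kN/m
Driving force T = W sinα = 1061·sin24.8° = 445.0 kN/m
Resisting force R = c·L + N'·tanφ = 26·20.7 + 963.2·tan23.8° = 538.2 + 424.8 = 963.0 kN/m
FS = R / T = 963.0 / 445.0 = 2.164

FS = 2.16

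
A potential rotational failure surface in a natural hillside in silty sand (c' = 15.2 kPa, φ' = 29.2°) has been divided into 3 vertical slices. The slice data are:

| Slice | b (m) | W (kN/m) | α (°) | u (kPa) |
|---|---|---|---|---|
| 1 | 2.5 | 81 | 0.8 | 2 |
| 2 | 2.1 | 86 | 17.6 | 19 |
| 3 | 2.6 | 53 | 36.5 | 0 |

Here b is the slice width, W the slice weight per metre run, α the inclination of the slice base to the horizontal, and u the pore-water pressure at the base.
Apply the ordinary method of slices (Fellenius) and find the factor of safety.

Ordinary method of slices: FS = Σ[c'·Δl_i + (W_i cosα_i − u_i·Δl_i)·tanφ'] / Σ W_i sinα_i, with Δl_i = b_i / cosα_i.
Slice 1: Δl = 2.5/cos0.8° = 2.500 m; N'_1 = 81·cos0.8° − 2·2.500 = 76.0; c'Δl = 38.00; W sinα = 1.1
Slice 2: Δl = 2.1/cos17.6° = 2.203 m; N'_2 = 86·cos17.6° − 19·2.203 = 40.1; c'Δl = 33.49; W sinα = 26.0
Slice 3: Δl = 2.6/cos36.5° = 3.234 m; N'_3 = 53·cos36.5° − 0·3.234 = 42.6; c'Δl = 49.16; W sinα = 31.5
Σc'Δl = 120.7 kN/m; ΣN' = 158.7 kN/m; ΣW sinα = 58.7 kN/m
Resisting = 120.7 + 158.7·tan29.2° = 120.7 + 88.7 = 209.4 kN/m
FS = 209.4 / 58.7 = 3.569

FS = 3.57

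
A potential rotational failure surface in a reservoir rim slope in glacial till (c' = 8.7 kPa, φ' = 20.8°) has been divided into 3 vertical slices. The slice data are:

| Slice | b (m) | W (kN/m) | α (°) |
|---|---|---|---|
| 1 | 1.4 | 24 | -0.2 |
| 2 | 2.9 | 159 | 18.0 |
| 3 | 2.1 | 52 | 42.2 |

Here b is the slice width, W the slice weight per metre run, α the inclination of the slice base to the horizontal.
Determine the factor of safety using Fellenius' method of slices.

FS = 1.72

Ordinary method of slices: FS = Σ[c'·Δl_i + (W_i cosα_i)·tanφ'] / Σ W_i sinα_i, with Δl_i = b_i / cosα_i.
Slice 1: Δl = 1.4/cos(-0.2°) = 1.400 m; N'_1 = 24·cos(-0.2°) = 24.0; c'Δl = 12.18; W sinα = -0.1
Slice 2: Δl = 2.9/cos18.0° = 3.049 m; N'_2 = 159·cos18.0° = 151.2; c'Δl = 26.53; W sinα = 49.1
Slice 3: Δl = 2.1/cos42.2° = 2.835 m; N'_3 = 52·cos42.2° = 38.5; c'Δl = 24.66; W sinα = 34.9
Σc'Δl = 63.4 kN/m; ΣN' = 213.7 kN/m; ΣW sinα = 84.0 kN/m
Resisting = 63.4 + 213.7·tan20.8° = 63.4 + 81.2 = 144.6 kN/m
FS = 144.6 / 84.0 = 1.721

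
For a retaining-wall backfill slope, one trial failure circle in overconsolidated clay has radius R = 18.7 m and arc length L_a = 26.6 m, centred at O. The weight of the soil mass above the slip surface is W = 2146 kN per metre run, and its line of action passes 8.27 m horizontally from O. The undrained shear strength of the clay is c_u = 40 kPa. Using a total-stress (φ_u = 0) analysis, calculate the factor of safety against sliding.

FS = 1.12

Taking moments about the centre O, the resisting moment is provided by the undrained shear strength acting along the arc:
M_R = c_u·L_a·R = 40·26.60·18.7 = 19896.8 kN·m/m
M_D = W·d = 2146·8.27 = 17747.4 kN·m/m
FS = M_R / M_D = 19896.8 / 17747.4 = 1.121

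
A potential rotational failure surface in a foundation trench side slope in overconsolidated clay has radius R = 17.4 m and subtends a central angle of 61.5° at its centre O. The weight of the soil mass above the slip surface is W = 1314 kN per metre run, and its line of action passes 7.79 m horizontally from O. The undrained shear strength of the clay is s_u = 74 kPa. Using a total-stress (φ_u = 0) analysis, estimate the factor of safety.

Taking moments about the centre O, the resisting moment is provided by the undrained shear strength acting along the arc:
Arc length L_a = R·θ = 17.4·(61.5°·π/180) = 17.4·1.0734 = 18.68 m
M_R = s_u·L_a·R = 74·18.68·17.4 = 24048.2 kN·m/m
M_D = W·d = 1314·7.79 = 10236.1 kN·m/m
FS = M_R / M_D = 24048.2 / 10236.1 = 2.349

FS = 2.35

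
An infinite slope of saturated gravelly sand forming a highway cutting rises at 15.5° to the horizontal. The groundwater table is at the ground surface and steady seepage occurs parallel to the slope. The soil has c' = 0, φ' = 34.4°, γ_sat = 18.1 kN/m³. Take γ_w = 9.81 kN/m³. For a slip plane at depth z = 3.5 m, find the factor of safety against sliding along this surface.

With seepage parallel to the slope and the water table at the surface, the effective normal stress on the slip plane uses the buoyant unit weight γ' = γ_sat − γ_w while the driving shear stress uses γ_sat:
FS = [c' + γ' z cos²β tanφ'] / [γ_sat z sinβ cosβ]
(For c' = 0 this reduces to FS = (γ'/γ_sat)·tanφ'/tanβ.)
γ' = 18.1 − 9.81 = 8.29 kN/m³
Numerator = 0.0 + 8.29·3.5·cos²15.5°·tan34.4° = 0.0 + 8.29·3.5·0.9286·0.6847 = 18.448 kPa
Denominator = 18.1·3.5·sin15.5°·cos15.5° = 18.1·3.5·0.2672·0.9636 = 16.314 kPa
FS = 18.448 / 16.314 = 1.131

FS = 1.13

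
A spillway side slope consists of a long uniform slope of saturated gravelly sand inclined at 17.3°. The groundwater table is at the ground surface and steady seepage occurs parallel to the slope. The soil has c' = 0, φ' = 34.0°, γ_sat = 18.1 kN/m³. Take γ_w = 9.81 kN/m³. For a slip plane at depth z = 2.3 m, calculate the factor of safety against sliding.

FS = 0.99

With seepage parallel to the slope and the water table at the surface, the effective normal stress on the slip plane uses the buoyant unit weight γ' = γ_sat − γ_w while the driving shear stress uses γ_sat:
FS = [c' + γ' z cos²β tanφ'] / [γ_sat z sinβ cosβ]
(For c' = 0 this reduces to FS = (γ'/γ_sat)·tanφ'/tanβ.)
γ' = 18.1 − 9.81 = 8.29 kN/m³
Numerator = 0.0 + 8.29·2.3·cos²17.3°·tan34.0° = 0.0 + 8.29·2.3·0.9116·0.6745 = 11.724 kPa
Denominator = 18.1·2.3·sin17.3°·cos17.3° = 18.1·2.3·0.2974·0.9548 = 11.820 kPa
FS = 11.724 / 11.820 = 0.992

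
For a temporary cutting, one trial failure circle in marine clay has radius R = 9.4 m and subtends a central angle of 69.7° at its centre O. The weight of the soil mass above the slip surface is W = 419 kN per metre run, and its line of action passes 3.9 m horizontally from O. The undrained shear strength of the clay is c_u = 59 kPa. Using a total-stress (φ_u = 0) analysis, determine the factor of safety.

FS = 3.88

Taking moments about the centre O, the resisting moment is provided by the undrained shear strength acting along the arc:
Arc length L_a = R·θ = 9.4·(69.7°·π/180) = 9.4·1.2165 = 11.44 m
M_R = c_u·L_a·R = 59·11.44·9.4 = 6341.9 kN·m/m
M_D = W·d = 419·3.9 = 1634.1 kN·m/m
FS = M_R / M_D = 6341.9 / 1634.1 = 3.881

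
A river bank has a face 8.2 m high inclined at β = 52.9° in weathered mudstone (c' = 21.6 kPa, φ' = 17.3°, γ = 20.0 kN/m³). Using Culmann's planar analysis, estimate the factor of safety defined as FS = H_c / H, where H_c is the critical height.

FS = 2.15

H_c = (4c'/γ) · sinβ cosφ' / [1 − cos(β − φ')]
    = (4·21.6/20.0) · sin52.9°·cos17.3° / [1 − cos35.6°]
    = 4.320 · 0.7615 / 0.1869 = 17.60 m
FS = H_c / H = 17.60 / 8.2 = 2.147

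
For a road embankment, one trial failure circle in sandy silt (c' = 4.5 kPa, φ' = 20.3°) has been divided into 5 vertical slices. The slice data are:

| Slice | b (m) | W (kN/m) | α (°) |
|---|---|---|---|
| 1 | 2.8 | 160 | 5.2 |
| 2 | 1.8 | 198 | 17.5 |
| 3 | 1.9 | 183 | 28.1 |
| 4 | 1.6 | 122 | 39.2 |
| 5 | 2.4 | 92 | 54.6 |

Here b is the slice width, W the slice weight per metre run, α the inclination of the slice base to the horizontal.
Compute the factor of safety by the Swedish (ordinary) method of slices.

FS = 0.97

Ordinary method of slices: FS = Σ[c'·Δl_i + (W_i cosα_i)·tanφ'] / Σ W_i sinα_i, with Δl_i = b_i / cosα_i.
Slice 1: Δl = 2.8/cos5.2° = 2.812 m; N'_1 = 160·cos5.2° = 159.3; c'Δl = 12.65; W sinα = 14.5
Slice 2: Δl = 1.8/cos17.5° = 1.887 m; N'_2 = 198·cos17.5° = 188.8; c'Δl = 8.49; W sinα = 59.5
Slice 3: Δl = 1.9/cos28.1° = 2.154 m; N'_3 = 183·cos28.1° = 161.4; c'Δl = 9.69; W sinα = 86.2
Slice 4: Δl = 1.6/cos39.2° = 2.065 m; N'_4 = 122·cos39.2° = 94.5; c'Δl = 9.29; W sinα = 77.1
Slice 5: Δl = 2.4/cos54.6° = 4.143 m; N'_5 = 92·cos54.6° = 53.3; c'Δl = 18.64; W sinα = 75.0
Σc'Δl = 58.8 kN/m; ΣN' = 657.4 kN/m; ΣW sinα = 312.3 kN/m
Resisting = 58.8 + 657.4·tan20.3° = 58.8 + 243.2 = 302.0 kN/m
FS = 302.0 / 312.3 = 0.967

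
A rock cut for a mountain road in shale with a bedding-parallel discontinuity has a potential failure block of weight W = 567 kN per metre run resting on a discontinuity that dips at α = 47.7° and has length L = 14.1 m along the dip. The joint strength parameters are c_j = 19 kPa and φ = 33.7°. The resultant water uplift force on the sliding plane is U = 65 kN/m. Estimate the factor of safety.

FS = 1.14

Resolving the block weight along and normal to the plane and applying the Mohr–Coulomb strength on the joint:
N' = W cosα − U = 567·cos47.7° − 65 = 316.6 kN/m
Driving force T = W sinα = 567·sin47.7° = 419.4 kN/m
Resisting force R = c_j·L + N'·tanφ = 19·14.1 + 316.6·tan33.7° = 267.9 + 211.1 = 479.0 kN/m
FS = R / T = 479.0 / 419.4 = 1.142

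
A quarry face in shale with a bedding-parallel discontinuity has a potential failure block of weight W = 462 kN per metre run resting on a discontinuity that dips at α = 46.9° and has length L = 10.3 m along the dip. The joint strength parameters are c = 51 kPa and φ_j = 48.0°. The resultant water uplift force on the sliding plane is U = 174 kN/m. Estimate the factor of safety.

FS = 2.02

Resolving the block weight along and normal to the plane and applying the Mohr–Coulomb strength on the joint:
N' = W cosα − U = 462·cos46.9° − 174 = 141.7 kN/m
Driving force T = W sinα = 462·sin46.9° = 337.3 kN/m
Resisting force R = c·L + N'·tanφ_j = 51·10.3 + 141.7·tan48.0° = 525.3 + 157.3 = 682.6 kN/m
FS = R / T = 682.6 / 337.3 = 2.024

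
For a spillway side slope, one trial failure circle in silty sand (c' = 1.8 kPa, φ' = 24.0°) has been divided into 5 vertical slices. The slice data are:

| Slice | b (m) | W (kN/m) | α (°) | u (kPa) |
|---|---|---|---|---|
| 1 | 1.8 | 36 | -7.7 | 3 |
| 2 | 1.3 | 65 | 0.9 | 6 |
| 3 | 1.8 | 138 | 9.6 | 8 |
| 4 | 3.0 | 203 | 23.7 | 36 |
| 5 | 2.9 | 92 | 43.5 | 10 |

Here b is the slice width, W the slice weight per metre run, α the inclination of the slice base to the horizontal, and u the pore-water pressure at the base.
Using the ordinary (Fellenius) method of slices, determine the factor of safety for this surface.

FS = 0.96

Ordinary method of slices: FS = Σ[c'·Δl_i + (W_i cosα_i − u_i·Δl_i)·tanφ'] / Σ W_i sinα_i, with Δl_i = b_i / cosα_i.
Slice 1: Δl = 1.8/cos(-7.7°) = 1.816 m; N'_1 = 36·cos(-7.7°) − 3·1.816 = 30.2; c'Δl = 3.27; W sinα = -4.8
Slice 2: Δl = 1.3/cos0.9° = 1.300 m; N'_2 = 65·cos0.9° − 6·1.300 = 57.2; c'Δl = 2.34; W sinα = 1.0
Slice 3: Δl = 1.8/cos9.6° = 1.826 m; N'_3 = 138·cos9.6° − 8·1.826 = 121.5; c'Δl = 3.29; W sinα = 23.0
Slice 4: Δl = 3.0/cos23.7° = 3.276 m; N'_4 = 203·cos23.7° − 36·3.276 = 67.9; c'Δl = 5.90; W sinα = 81.6
Slice 5: Δl = 2.9/cos43.5° = 3.998 m; N'_5 = 92·cos43.5° − 10·3.998 = 26.8; c'Δl = 7.20; W sinα = 63.3
Σc'Δl = 22.0 kN/m; ΣN' = 303.6 kN/m; ΣW sinα = 164.1 kN/m
Resisting = 22.0 + 303.6·tan24.0° = 22.0 + 135.2 = 157.1 kN/m
FS = 157.1 / 164.1 = 0.957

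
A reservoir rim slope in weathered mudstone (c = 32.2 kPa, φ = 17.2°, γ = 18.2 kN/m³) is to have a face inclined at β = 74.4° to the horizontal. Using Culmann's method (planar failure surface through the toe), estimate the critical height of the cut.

Culmann's analysis gives the critical failure plane at α_cr = (β + φ)/2 = (74.4 + 17.2)/2 = 45.8°, and the critical height
H_c = (4c/γ) · sinβ cosφ / [1 − cos(β − φ)]
    = (4·32.2/18.2) · sin74.4°·cos17.2° / [1 − cos(57.2°)]
    = 7.077 · 0.9632·0.9553 / [1 − 0.5417]
    = 7.077 · 0.9201 / 0.4583
    = 14.21 m

H_c = 14.21 m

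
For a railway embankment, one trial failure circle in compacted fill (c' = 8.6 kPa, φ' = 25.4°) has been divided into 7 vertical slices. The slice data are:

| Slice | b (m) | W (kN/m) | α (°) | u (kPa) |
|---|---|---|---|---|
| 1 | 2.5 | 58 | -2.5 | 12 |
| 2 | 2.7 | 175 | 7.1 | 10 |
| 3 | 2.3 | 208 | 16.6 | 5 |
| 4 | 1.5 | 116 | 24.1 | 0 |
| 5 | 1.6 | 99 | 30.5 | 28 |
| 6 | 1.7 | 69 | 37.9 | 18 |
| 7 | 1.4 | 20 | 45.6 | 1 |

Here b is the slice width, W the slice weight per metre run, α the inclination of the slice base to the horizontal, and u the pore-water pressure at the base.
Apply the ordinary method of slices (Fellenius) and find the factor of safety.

Ordinary method of slices: FS = Σ[c'·Δl_i + (W_i cosα_i − u_i·Δl_i)·tanφ'] / Σ W_i sinα_i, with Δl_i = b_i / cosα_i.
Slice 1: Δl = 2.5/cos(-2.5°) = 2.502 m; N'_1 = 58·cos(-2.5°) − 12·2.502 = 27.9; c'Δl = 21.52; W sinα = -2.5
Slice 2: Δl = 2.7/cos7.1° = 2.721 m; N'_2 = 175·cos7.1° − 10·2.721 = 146.4; c'Δl = 23.40; W sinα = 21.6
Slice 3: Δl = 2.3/cos16.6° = 2.400 m; N'_3 = 208·cos16.6° − 5·2.400 = 187.3; c'Δl = 20.64; W sinα = 59.4
Slice 4: Δl = 1.5/cos24.1° = 1.643 m; N'_4 = 116·cos24.1° − 0·1.643 = 105.9; c'Δl = 14.13; W sinα = 47.4
Slice 5: Δl = 1.6/cos30.5° = 1.857 m; N'_5 = 99·cos30.5° − 28·1.857 = 33.3; c'Δl = 15.97; W sinα = 50.2
Slice 6: Δl = 1.7/cos37.9° = 2.154 m; N'_6 = 69·cos37.9° − 18·2.154 = 15.7; c'Δl = 18.53; W sinα = 42.4
Slice 7: Δl = 1.4/cos45.6° = 2.001 m; N'_7 = 20·cos45.6° − 1·2.001 = 12.0; c'Δl = 17.21; W sinα = 14.3
Σc'Δl = 131.4 kN/m; ΣN' = 528.6 kN/m; ΣW sinα = 232.8 kN/m
Resisting = 131.4 + 528.6·tan25.4° = 131.4 + 251.0 = 382.4 kN/m
FS = 382.4 / 232.8 = 1.642

FS = 1.64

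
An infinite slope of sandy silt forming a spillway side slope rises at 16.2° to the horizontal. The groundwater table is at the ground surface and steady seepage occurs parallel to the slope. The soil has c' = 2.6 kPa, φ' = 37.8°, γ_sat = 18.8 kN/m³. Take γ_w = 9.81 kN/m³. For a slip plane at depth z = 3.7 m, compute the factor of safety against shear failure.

FS = 1.42

With seepage parallel to the slope and the water table at the surface, the effective normal stress on the slip plane uses the buoyant unit weight γ' = γ_sat − γ_w while the driving shear stress uses γ_sat:
FS = [c' + γ' z cos²β tanφ'] / [γ_sat z sinβ cosβ]
γ' = 18.8 − 9.81 = 8.99 kN/m³
Numerator = 2.6 + 8.99·3.7·cos²16.2°·tan37.8° = 2.6 + 8.99·3.7·0.9222·0.7757 = 26.393 kPa
Denominator = 18.8·3.7·sin16.2°·cos16.2° = 18.8·3.7·0.2790·0.9603 = 18.636 kPa
FS = 26.393 / 18.636 = 1.416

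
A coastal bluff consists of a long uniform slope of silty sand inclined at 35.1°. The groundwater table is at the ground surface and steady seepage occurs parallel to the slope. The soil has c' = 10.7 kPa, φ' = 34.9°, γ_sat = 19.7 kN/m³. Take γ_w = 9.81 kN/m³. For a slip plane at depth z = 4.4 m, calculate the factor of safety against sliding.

FS = 0.76

With seepage parallel to the slope and the water table at the surface, the effective normal stress on the slip plane uses the buoyant unit weight γ' = γ_sat − γ_w while the driving shear stress uses γ_sat:
FS = [c' + γ' z cos²β tanφ'] / [γ_sat z sinβ cosβ]
γ' = 19.7 − 9.81 = 9.89 kN/m³
Numerator = 10.7 + 9.89·4.4·cos²35.1°·tan34.9° = 10.7 + 9.89·4.4·0.6694·0.6976 = 31.020 kPa
Denominator = 19.7·4.4·sin35.1°·cos35.1° = 19.7·4.4·0.5750·0.8181 = 40.778 kPa
FS = 31.020 / 40.778 = 0.761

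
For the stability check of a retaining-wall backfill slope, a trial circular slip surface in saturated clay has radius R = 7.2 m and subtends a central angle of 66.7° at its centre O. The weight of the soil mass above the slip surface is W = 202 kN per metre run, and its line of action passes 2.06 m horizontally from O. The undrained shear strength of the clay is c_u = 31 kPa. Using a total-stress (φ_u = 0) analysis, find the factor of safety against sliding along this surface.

Taking moments about the centre O, the resisting moment is provided by the undrained shear strength acting along the arc:
Arc length L_a = R·θ = 7.2·(66.7°·π/180) = 7.2·1.1641 = 8.38 m
M_R = c_u·L_a·R = 31·8.38·7.2 = 1870.8 kN·m/m
M_D = W·d = 202·2.06 = 416.1 kN·m/m
FS = M_R / M_D = 1870.8 / 416.1 = 4.496

FS = 4.50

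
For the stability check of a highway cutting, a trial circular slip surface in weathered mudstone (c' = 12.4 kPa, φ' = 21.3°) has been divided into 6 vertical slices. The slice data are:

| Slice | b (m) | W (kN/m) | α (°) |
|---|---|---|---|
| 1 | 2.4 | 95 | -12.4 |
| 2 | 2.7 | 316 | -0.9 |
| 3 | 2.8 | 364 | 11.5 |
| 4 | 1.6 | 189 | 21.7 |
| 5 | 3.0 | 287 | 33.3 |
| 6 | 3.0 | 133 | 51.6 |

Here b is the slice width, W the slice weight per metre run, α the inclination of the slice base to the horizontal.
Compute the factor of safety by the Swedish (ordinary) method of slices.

FS = 1.89

Ordinary method of slices: FS = Σ[c'·Δl_i + (W_i cosα_i)·tanφ'] / Σ W_i sinα_i, with Δl_i = b_i / cosα_i.
Slice 1: Δl = 2.4/cos(-12.4°) = 2.457 m; N'_1 = 95·cos(-12.4°) = 92.8; c'Δl = 30.47; W sinα = -20.4
Slice 2: Δl = 2.7/cos(-0.9°) = 2.700 m; N'_2 = 316·cos(-0.9°) = 316.0; c'Δl = 33.48; W sinα = -5.0
Slice 3: Δl = 2.8/cos11.5° = 2.857 m; N'_3 = 364·cos11.5° = 356.7; c'Δl = 35.43; W sinα = 72.6
Slice 4: Δl = 1.6/cos21.7° = 1.722 m; N'_4 = 189·cos21.7° = 175.6; c'Δl = 21.35; W sinα = 69.9
Slice 5: Δl = 3.0/cos33.3° = 3.589 m; N'_5 = 287·cos33.3° = 239.9; c'Δl = 44.51; W sinα = 157.6
Slice 6: Δl = 3.0/cos51.6° = 4.830 m; N'_6 = 133·cos51.6° = 82.6; c'Δl = 59.89; W sinα = 104.2
Σc'Δl = 225.1 kN/m; ΣN' = 1263.5 kN/m; ΣW sinα = 378.9 kN/m
Resisting = 225.1 + 1263.5·tan21.3° = 225.1 + 492.6 = 717.8 kN/m
FS = 717.8 / 378.9 = 1.894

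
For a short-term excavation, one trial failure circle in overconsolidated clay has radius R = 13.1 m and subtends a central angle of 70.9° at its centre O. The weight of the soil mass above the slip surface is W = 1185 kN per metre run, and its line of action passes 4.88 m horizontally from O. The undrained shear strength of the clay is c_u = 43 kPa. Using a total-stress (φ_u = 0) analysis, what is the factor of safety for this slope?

Taking moments about the centre O, the resisting moment is provided by the undrained shear strength acting along the arc:
Arc length L_a = R·θ = 13.1·(70.9°·π/180) = 13.1·1.2374 = 16.21 m
M_R = c_u·L_a·R = 43·16.21·13.1 = 9131.3 kN·m/m
M_D = W·d = 1185·4.88 = 5782.8 kN·m/m
FS = M_R / M_D = 9131.3 / 5782.8 = 1.579

FS = 1.58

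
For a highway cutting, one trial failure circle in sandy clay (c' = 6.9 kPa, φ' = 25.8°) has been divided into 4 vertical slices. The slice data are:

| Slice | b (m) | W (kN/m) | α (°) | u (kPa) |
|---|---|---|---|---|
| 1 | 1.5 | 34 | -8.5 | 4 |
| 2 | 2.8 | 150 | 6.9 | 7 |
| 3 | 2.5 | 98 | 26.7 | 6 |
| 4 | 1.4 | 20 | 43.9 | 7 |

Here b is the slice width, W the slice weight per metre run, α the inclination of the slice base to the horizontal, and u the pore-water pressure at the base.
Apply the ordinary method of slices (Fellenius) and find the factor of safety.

FS = 2.44

Ordinary method of slices: FS = Σ[c'·Δl_i + (W_i cosα_i − u_i·Δl_i)·tanφ'] / Σ W_i sinα_i, with Δl_i = b_i / cosα_i.
Slice 1: Δl = 1.5/cos(-8.5°) = 1.517 m; N'_1 = 34·cos(-8.5°) − 4·1.517 = 27.6; c'Δl = 10.46; W sinα = -5.0
Slice 2: Δl = 2.8/cos6.9° = 2.820 m; N'_2 = 150·cos6.9° − 7·2.820 = 129.2; c'Δl = 19.46; W sinα = 18.0
Slice 3: Δl = 2.5/cos26.7° = 2.798 m; N'_3 = 98·cos26.7° − 6·2.798 = 70.8; c'Δl = 19.31; W sinα = 44.0
Slice 4: Δl = 1.4/cos43.9° = 1.943 m; N'_4 = 20·cos43.9° − 7·1.943 = 0.8; c'Δl = 13.41; W sinα = 13.9
Σc'Δl = 62.6 kN/m; ΣN' = 228.3 kN/m; ΣW sinα = 70.9 kN/m
Resisting = 62.6 + 228.3·tan25.8° = 62.6 + 110.4 = 173.0 kN/m
FS = 173.0 / 70.9 = 2.440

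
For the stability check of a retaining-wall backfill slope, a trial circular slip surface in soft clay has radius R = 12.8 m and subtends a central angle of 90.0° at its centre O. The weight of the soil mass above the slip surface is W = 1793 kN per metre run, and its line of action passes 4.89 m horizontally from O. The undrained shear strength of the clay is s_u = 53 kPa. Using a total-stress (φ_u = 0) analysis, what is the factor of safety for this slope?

FS = 1.56

Taking moments about the centre O, the resisting moment is provided by the undrained shear strength acting along the arc:
Arc length L_a = R·θ = 12.8·(90.0°·π/180) = 12.8·1.5708 = 20.11 m
M_R = s_u·L_a·R = 53·20.11·12.8 = 13640.0 kN·m/m
M_D = W·d = 1793·4.89 = 8767.8 kN·m/m
FS = M_R / M_D = 13640.0 / 8767.8 = 1.556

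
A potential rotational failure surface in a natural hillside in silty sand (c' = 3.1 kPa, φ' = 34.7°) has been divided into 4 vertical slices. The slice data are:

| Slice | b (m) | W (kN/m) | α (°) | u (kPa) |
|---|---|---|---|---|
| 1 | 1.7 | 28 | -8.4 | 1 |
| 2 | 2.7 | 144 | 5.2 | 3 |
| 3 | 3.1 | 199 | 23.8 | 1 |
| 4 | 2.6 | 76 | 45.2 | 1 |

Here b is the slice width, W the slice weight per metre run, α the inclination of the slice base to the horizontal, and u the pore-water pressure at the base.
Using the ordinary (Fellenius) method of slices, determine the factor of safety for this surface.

FS = 2.13

Ordinary method of slices: FS = Σ[c'·Δl_i + (W_i cosα_i − u_i·Δl_i)·tanφ'] / Σ W_i sinα_i, with Δl_i = b_i / cosα_i.
Slice 1: Δl = 1.7/cos(-8.4°) = 1.718 m; N'_1 = 28·cos(-8.4°) − 1·1.718 = 26.0; c'Δl = 5.33; W sinα = -4.1
Slice 2: Δl = 2.7/cos5.2° = 2.711 m; N'_2 = 144·cos5.2° − 3·2.711 = 135.3; c'Δl = 8.40; W sinα = 13.1
Slice 3: Δl = 3.1/cos23.8° = 3.388 m; N'_3 = 199·cos23.8° − 1·3.388 = 178.7; c'Δl = 10.50; W sinα = 80.3
Slice 4: Δl = 2.6/cos45.2° = 3.690 m; N'_4 = 76·cos45.2° − 1·3.690 = 49.9; c'Δl = 11.44; W sinα = 53.9
Σc'Δl = 35.7 kN/m; ΣN' = 389.8 kN/m; ΣW sinα = 143.2 kN/m
Resisting = 35.7 + 389.8·tan34.7° = 35.7 + 269.9 = 305.6 kN/m
FS = 305.6 / 143.2 = 2.134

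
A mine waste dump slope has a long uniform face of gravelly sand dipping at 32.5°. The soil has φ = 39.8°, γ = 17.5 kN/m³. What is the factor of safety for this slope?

FS = 1.31

For a dry cohesionless infinite slope the factor of safety is FS = tanφ / tanβ.
FS = tan39.8° / tan32.5° = 0.8332 / 0.6371 = 1.308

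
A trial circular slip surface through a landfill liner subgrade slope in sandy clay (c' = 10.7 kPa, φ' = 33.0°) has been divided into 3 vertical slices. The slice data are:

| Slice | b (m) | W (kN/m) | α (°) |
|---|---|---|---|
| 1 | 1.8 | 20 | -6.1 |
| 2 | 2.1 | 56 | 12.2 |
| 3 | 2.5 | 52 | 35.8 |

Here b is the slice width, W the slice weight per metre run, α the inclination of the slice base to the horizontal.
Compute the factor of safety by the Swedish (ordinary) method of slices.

FS = 3.77

Ordinary method of slices: FS = Σ[c'·Δl_i + (W_i cosα_i)·tanφ'] / Σ W_i sinα_i, with Δl_i = b_i / cosα_i.
Slice 1: Δl = 1.8/cos(-6.1°) = 1.810 m; N'_1 = 20·cos(-6.1°) = 19.9; c'Δl = 19.37; W sinα = -2.1
Slice 2: Δl = 2.1/cos12.2° = 2.149 m; N'_2 = 56·cos12.2° = 54.7; c'Δl = 22.99; W sinα = 11.8
Slice 3: Δl = 2.5/cos35.8° = 3.082 m; N'_3 = 52·cos35.8° = 42.2; c'Δl = 32.98; W sinα = 30.4
Σc'Δl = 75.3 kN/m; ΣN' = 116.8 kN/m; ΣW sinα = 40.1 kN/m
Resisting = 75.3 + 116.8·tan33.0° = 75.3 + 75.8 = 151.2 kN/m
FS = 151.2 / 40.1 = 3.768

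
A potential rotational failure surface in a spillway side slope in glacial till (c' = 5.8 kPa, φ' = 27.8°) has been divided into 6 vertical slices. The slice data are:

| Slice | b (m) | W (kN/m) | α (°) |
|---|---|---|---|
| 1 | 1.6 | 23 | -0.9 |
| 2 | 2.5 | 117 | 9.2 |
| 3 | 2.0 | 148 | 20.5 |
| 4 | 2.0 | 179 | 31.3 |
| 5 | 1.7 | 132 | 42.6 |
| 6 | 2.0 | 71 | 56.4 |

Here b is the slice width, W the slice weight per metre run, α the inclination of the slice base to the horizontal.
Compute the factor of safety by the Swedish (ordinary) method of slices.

FS = 1.23

Ordinary method of slices: FS = Σ[c'·Δl_i + (W_i cosα_i)·tanφ'] / Σ W_i sinα_i, with Δl_i = b_i / cosα_i.
Slice 1: Δl = 1.6/cos(-0.9°) = 1.600 m; N'_1 = 23·cos(-0.9°) = 23.0; c'Δl = 9.28; W sinα = -0.4
Slice 2: Δl = 2.5/cos9.2° = 2.533 m; N'_2 = 117·cos9.2° = 115.5; c'Δl = 14.69; W sinα = 18.7
Slice 3: Δl = 2.0/cos20.5° = 2.135 m; N'_3 = 148·cos20.5° = 138.6; c'Δl = 12.38; W sinα = 51.8
Slice 4: Δl = 2.0/cos31.3° = 2.341 m; N'_4 = 179·cos31.3° = 152.9; c'Δl = 13.58; W sinα = 93.0
Slice 5: Δl = 1.7/cos42.6° = 2.309 m; N'_5 = 132·cos42.6° = 97.2; c'Δl = 13.39; W sinα = 89.3
Slice 6: Δl = 2.0/cos56.4° = 3.614 m; N'_6 = 71·cos56.4° = 39.3; c'Δl = 20.96; W sinα = 59.1
Σc'Δl = 84.3 kN/m; ΣN' = 566.5 kN/m; ΣW sinα = 311.7 kN/m
Resisting = 84.3 + 566.5·tan27.8° = 84.3 + 298.7 = 383.0 kN/m
FS = 383.0 / 311.7 = 1.229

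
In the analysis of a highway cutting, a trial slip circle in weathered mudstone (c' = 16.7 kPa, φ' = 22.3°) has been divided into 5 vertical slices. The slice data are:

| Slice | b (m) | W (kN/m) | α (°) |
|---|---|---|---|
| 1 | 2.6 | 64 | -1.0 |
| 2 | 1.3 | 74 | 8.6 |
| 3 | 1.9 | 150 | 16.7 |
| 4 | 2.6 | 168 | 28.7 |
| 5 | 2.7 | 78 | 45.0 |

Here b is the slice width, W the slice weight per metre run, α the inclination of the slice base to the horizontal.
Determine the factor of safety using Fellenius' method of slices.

Ordinary method of slices: FS = Σ[c'·Δl_i + (W_i cosα_i)·tanφ'] / Σ W_i sinα_i, with Δl_i = b_i / cosα_i.
Slice 1: Δl = 2.6/cos(-1.0°) = 2.600 m; N'_1 = 64·cos(-1.0°) = 64.0; c'Δl = 43.43; W sinα = -1.1
Slice 2: Δl = 1.3/cos8.6° = 1.315 m; N'_2 = 74·cos8.6° = 73.2; c'Δl = 21.96; W sinα = 11.1
Slice 3: Δl = 1.9/cos16.7° = 1.984 m; N'_3 = 150·cos16.7° = 143.7; c'Δl = 33.13; W sinα = 43.1
Slice 4: Δl = 2.6/cos28.7° = 2.964 m; N'_4 = 168·cos28.7° = 147.4; c'Δl = 49.50; W sinα = 80.7
Slice 5: Δl = 2.7/cos45.0° = 3.818 m; N'_5 = 78·cos45.0° = 55.2; c'Δl = 63.77; W sinα = 55.2
Σc'Δl = 211.8 kN/m; ΣN' = 483.3 kN/m; ΣW sinα = 188.9 kN/m
Resisting = 211.8 + 483.3·tan22.3° = 211.8 + 198.2 = 410.0 kN/m
FS = 410.0 / 188.9 = 2.171

FS = 2.17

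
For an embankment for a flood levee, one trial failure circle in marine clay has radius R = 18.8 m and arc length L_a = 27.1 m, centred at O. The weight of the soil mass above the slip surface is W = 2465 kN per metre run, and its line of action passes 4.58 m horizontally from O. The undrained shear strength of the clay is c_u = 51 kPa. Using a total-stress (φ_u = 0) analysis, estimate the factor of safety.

FS = 2.30

Taking moments about the centre O, the resisting moment is provided by the undrained shear strength acting along the arc:
M_R = c_u·L_a·R = 51·27.10·18.8 = 25983.5 kN·m/m
M_D = W·d = 2465·4.58 = 11289.7 kN·m/m
FS = M_R / M_D = 25983.5 / 11289.7 = 2.302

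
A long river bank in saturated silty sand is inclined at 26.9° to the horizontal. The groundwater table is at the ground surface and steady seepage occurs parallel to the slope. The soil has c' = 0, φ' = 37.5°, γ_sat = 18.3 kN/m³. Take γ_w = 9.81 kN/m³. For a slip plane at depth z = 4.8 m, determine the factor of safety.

FS = 0.70

With seepage parallel to the slope and the water table at the surface, the effective normal stress on the slip plane uses the buoyant unit weight γ' = γ_sat − γ_w while the driving shear stress uses γ_sat:
FS = [c' + γ' z cos²β tanφ'] / [γ_sat z sinβ cosβ]
(For c' = 0 this reduces to FS = (γ'/γ_sat)·tanφ'/tanβ.)
γ' = 18.3 − 9.81 = 8.49 kN/m³
Numerator = 0.0 + 8.49·4.8·cos²26.9°·tan37.5° = 0.0 + 8.49·4.8·0.7953·0.7673 = 24.869 kPa
Denominator = 18.3·4.8·sin26.9°·cos26.9° = 18.3·4.8·0.4524·0.8918 = 35.442 kPa
FS = 24.869 / 35.442 = 0.702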